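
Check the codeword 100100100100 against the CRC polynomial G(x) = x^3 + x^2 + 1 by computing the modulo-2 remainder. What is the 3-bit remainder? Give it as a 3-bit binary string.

Modulo-2 division of 100100100100 by 1101:
  pos 0: 1001 XOR 1101 = 0100
  pos 1: 1000 XOR 1101 = 0101
  pos 2: 1010 XOR 1101 = 0111
  pos 3: 1111 XOR 1101 = 0010
  pos 5: 1000 XOR 1101 = 0101
  pos 6: 1011 XOR 1101 = 0110
  pos 7: 1100 XOR 1101 = 0001
Remainder = 010 (nonzero — an error is detected).

010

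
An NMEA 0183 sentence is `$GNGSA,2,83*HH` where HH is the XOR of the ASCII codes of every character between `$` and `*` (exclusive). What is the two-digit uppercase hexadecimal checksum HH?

65

XOR the ASCII codes of the payload characters:
  'G' = 0x47 → acc = 0x47
  'N' = 0x4E → acc = 0x09
  'G' = 0x47 → acc = 0x4E
  'S' = 0x53 → acc = 0x1D
  'A' = 0x41 → acc = 0x5C
  ',' = 0x2C → acc = 0x70
  '2' = 0x32 → acc = 0x42
  ',' = 0x2C → acc = 0x6E
  '8' = 0x38 → acc = 0x56
  '3' = 0x33 → acc = 0x65
Checksum = 0x65.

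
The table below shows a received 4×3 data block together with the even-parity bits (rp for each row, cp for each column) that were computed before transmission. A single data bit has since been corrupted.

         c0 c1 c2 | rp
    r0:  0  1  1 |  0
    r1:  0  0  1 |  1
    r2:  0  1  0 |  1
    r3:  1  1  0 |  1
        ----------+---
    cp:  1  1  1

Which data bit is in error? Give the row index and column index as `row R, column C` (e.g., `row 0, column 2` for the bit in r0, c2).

row 3, column 2

Recompute each row's even parity and compare to rp:
  r0: data parity 0, sent rp 0 → ok
  r1: data parity 1, sent rp 1 → ok
  r2: data parity 1, sent rp 1 → ok
  r3: data parity 0, sent rp 1 → mismatch
Recompute each column's even parity and compare to cp:
  c0: data parity 1, sent cp 1 → ok
  c1: data parity 1, sent cp 1 → ok
  c2: data parity 0, sent cp 1 → mismatch
Exactly one row (r3) and one column (c2) fail → the flipped bit is at their intersection.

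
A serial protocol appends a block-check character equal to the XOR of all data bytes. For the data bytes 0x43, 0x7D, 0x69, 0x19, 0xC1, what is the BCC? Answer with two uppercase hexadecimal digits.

8F

XOR the bytes together:
  start with 0x43
  0x43 ⊕ 0x7D = 0x3E
  0x3E ⊕ 0x69 = 0x57
  0x57 ⊕ 0x19 = 0x4E
  0x4E ⊕ 0xC1 = 0x8F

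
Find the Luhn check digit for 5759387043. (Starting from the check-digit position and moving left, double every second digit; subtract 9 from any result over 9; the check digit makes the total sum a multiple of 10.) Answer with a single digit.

Partial digits right→left: 3 4 0 7 8 3 9 5 7 5
Double every second digit counting from the check-digit position (so the 1st, 3rd, 5th, ... of the partial from the right).
  doubled (with −9 where >9): 6 0 7 9 5 → sum 27
  kept as-is: 4 7 3 5 5 → sum 24
Total = 27 + 24 = 51.
Check digit = (10 − (51 mod 10)) mod 10 = 9.

9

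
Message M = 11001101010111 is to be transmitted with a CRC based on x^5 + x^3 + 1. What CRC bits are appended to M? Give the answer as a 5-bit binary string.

10011

Append 5 zeros: 1100110101011100000. Divide by 101001 (XOR where the leading bit is 1):
  pos 0: 110011 XOR 101001 = 011010
  pos 1: 110100 XOR 101001 = 011101
  pos 2: 111011 XOR 101001 = 010010
  pos 3: 100100 XOR 101001 = 001101
  pos 5: 110110 XOR 101001 = 011111
  pos 6: 111111 XOR 101001 = 010110
  pos 7: 101101 XOR 101001 = 000100
  pos 10: 100100 XOR 101001 = 001101
  pos 12: 110100 XOR 101001 = 011101
  pos 13: 111010 XOR 101001 = 010011
Remainder (last 5 bits) = 10011. This is the CRC / FCS.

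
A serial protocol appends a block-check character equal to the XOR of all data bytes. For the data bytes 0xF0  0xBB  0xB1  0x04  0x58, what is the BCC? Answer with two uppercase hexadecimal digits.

A6

XOR the bytes together:
  start with 0xF0
  0xF0 ⊕ 0xBB = 0x4B
  0x4B ⊕ 0xB1 = 0xFA
  0xFA ⊕ 0x04 = 0xFE
  0xFE ⊕ 0x58 = 0xA6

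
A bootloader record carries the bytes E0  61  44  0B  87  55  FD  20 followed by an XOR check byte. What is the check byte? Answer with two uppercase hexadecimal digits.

XOR the bytes together:
  start with 0xE0
  0xE0 ⊕ 0x61 = 0x81
  0x81 ⊕ 0x44 = 0xC5
  0xC5 ⊕ 0x0B = 0xCE
  0xCE ⊕ 0x87 = 0x49
  0x49 ⊕ 0x55 = 0x1C
  0x1C ⊕ 0xFD = 0xE1
  0xE1 ⊕ 0x20 = 0xC1

C1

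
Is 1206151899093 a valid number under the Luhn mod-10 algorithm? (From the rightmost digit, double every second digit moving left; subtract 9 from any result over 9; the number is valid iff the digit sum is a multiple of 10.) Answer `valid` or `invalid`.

From the right, keep odd positions and double even positions (subtract 9 from any doubled value over 9):
  doubled (positions 2,4,...): 9 9 7 1 3 4 → sum 33
  kept (positions 1,3,...): 3 0 9 1 1 0 1 → sum 15
Total = 48.
48 mod 10 = 8, so the number is invalid.

invalid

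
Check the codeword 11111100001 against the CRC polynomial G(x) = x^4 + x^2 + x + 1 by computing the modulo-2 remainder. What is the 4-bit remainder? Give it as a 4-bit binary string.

1011

Modulo-2 division of 11111100001 by 10111:
  pos 0: 11111 XOR 10111 = 01000
  pos 1: 10001 XOR 10111 = 00110
  pos 3: 11000 XOR 10111 = 01111
  pos 4: 11110 XOR 10111 = 01001
  pos 5: 10010 XOR 10111 = 00101
Remainder = 1011 (nonzero — an error is detected).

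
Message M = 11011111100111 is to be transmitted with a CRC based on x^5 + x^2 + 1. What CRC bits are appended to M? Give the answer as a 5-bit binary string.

01101

Append 5 zeros: 1101111110011100000. Divide by 100101 (XOR where the leading bit is 1):
  pos 0: 110111 XOR 100101 = 010010
  pos 1: 100101 XOR 100101 = 000000
  pos 7: 110011 XOR 100101 = 010110
  pos 8: 101101 XOR 100101 = 001000
  pos 10: 100000 XOR 100101 = 000101
  pos 13: 101000 XOR 100101 = 001101
Remainder (last 5 bits) = 01101. This is the CRC / FCS.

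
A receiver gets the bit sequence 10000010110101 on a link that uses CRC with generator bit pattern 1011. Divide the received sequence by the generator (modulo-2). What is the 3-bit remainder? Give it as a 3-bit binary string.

000

Modulo-2 division of 10000010110101 by 1011:
  pos 0: 1000 XOR 1011 = 0011
  pos 2: 1100 XOR 1011 = 0111
  pos 3: 1111 XOR 1011 = 0100
  pos 4: 1000 XOR 1011 = 0011
  pos 6: 1111 XOR 1011 = 0100
  pos 7: 1000 XOR 1011 = 0011
  pos 9: 1110 XOR 1011 = 0101
  pos 10: 1011 XOR 1011 = 0000
Remainder = 000 (zero — the frame passes the CRC check).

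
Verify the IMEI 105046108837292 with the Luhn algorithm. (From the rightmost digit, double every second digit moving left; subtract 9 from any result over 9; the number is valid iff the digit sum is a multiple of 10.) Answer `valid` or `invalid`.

valid

From the right, keep odd positions and double even positions (subtract 9 from any doubled value over 9):
  doubled (positions 2,4,...): 9 5 7 0 3 0 0 → sum 24
  kept (positions 1,3,...): 2 2 3 8 1 4 5 1 → sum 26
Total = 50.
50 mod 10 = 0, so the number is valid.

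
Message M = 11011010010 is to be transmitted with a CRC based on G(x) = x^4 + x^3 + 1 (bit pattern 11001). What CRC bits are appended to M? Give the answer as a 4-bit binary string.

1000

Append 4 zeros: 110110100100000. Divide by 11001 (XOR where the leading bit is 1):
  pos 0: 11011 XOR 11001 = 00010
  pos 3: 10010 XOR 11001 = 01011
  pos 4: 10110 XOR 11001 = 01111
  pos 5: 11111 XOR 11001 = 00110
  pos 7: 11000 XOR 11001 = 00001
Remainder (last 4 bits) = 1000. This is the CRC / FCS.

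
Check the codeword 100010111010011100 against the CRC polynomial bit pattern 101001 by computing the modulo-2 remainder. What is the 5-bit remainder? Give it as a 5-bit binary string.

11101

Modulo-2 division of 100010111010011100 by 101001:
  pos 0: 100010 XOR 101001 = 001011
  pos 2: 101111 XOR 101001 = 000110
  pos 5: 110101 XOR 101001 = 011100
  pos 6: 111000 XOR 101001 = 010001
  pos 7: 100010 XOR 101001 = 001011
  pos 9: 101111 XOR 101001 = 000110
  pos 12: 110100 XOR 101001 = 011101
Remainder = 11101 (nonzero — an error is detected).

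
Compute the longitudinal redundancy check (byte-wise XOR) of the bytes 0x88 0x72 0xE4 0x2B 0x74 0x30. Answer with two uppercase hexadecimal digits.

XOR the bytes together:
  start with 0x88
  0x88 ⊕ 0x72 = 0xFA
  0xFA ⊕ 0xE4 = 0x1E
  0x1E ⊕ 0x2B = 0x35
  0x35 ⊕ 0x74 = 0x41
  0x41 ⊕ 0x30 = 0x71

71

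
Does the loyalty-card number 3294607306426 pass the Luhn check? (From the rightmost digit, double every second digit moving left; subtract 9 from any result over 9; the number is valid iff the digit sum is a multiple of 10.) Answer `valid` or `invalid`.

From the right, keep odd positions and double even positions (subtract 9 from any doubled value over 9):
  doubled (positions 2,4,...): 4 3 6 0 8 4 → sum 25
  kept (positions 1,3,...): 6 4 0 7 6 9 3 → sum 35
Total = 60.
60 mod 10 = 0, so the number is valid.

valid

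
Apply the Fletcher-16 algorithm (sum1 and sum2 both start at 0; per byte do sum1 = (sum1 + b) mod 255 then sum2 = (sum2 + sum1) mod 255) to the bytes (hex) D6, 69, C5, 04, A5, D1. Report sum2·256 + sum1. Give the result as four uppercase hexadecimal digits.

5881

Running sums (mod 255):
  after byte 0 (D6): sum1=214, sum2=214
  after byte 1 (69): sum1=64, sum2=23
  after byte 2 (C5): sum1=6, sum2=29
  after byte 3 (04): sum1=10, sum2=39
  after byte 4 (A5): sum1=175, sum2=214
  after byte 5 (D1): sum1=129, sum2=88
Checksum = sum2·256 + sum1 = 88·256 + 129 = 22657 = 0x5881.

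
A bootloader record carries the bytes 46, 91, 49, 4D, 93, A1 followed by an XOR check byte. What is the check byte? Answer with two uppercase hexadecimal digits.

XOR the bytes together:
  start with 0x46
  0x46 ⊕ 0x91 = 0xD7
  0xD7 ⊕ 0x49 = 0x9E
  0x9E ⊕ 0x4D = 0xD3
  0xD3 ⊕ 0x93 = 0x40
  0x40 ⊕ 0xA1 = 0xE1

E1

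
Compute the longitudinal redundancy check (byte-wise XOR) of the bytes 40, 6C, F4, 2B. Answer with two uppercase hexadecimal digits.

XOR the bytes together:
  start with 0x40
  0x40 ⊕ 0x6C = 0x2C
  0x2C ⊕ 0xF4 = 0xD8
  0xD8 ⊕ 0x2B = 0xF3

F3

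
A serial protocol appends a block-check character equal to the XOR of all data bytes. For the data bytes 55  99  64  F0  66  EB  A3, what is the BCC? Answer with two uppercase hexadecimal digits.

XOR the bytes together:
  start with 0x55
  0x55 ⊕ 0x99 = 0xCC
  0xCC ⊕ 0x64 = 0xA8
  0xA8 ⊕ 0xF0 = 0x58
  0x58 ⊕ 0x66 = 0x3E
  0x3E ⊕ 0xEB = 0xD5
  0xD5 ⊕ 0xA3 = 0x76

76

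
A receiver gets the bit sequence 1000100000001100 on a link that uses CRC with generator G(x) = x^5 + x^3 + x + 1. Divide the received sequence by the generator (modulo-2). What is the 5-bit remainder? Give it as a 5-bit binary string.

Modulo-2 division of 1000100000001100 by 101011:
  pos 0: 100010 XOR 101011 = 001001
  pos 2: 100100 XOR 101011 = 001111
  pos 4: 111100 XOR 101011 = 010111
  pos 5: 101110 XOR 101011 = 000101
  pos 8: 101011 XOR 101011 = 000000
Remainder = 00000 (zero — the frame passes the CRC check).

00000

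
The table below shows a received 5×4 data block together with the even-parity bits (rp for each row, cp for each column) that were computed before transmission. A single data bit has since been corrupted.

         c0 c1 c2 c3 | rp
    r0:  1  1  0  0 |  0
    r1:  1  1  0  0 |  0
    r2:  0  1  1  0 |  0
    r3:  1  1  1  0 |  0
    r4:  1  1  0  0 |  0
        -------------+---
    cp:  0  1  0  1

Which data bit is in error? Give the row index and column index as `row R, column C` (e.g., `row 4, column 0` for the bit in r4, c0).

Recompute each row's even parity and compare to rp:
  r0: data parity 0, sent rp 0 → ok
  r1: data parity 0, sent rp 0 → ok
  r2: data parity 0, sent rp 0 → ok
  r3: data parity 1, sent rp 0 → mismatch
  r4: data parity 0, sent rp 0 → ok
Recompute each column's even parity and compare to cp:
  c0: data parity 0, sent cp 0 → ok
  c1: data parity 1, sent cp 1 → ok
  c2: data parity 0, sent cp 0 → ok
  c3: data parity 0, sent cp 1 → mismatch
Exactly one row (r3) and one column (c3) fail → the flipped bit is at their intersection.

row 3, column 3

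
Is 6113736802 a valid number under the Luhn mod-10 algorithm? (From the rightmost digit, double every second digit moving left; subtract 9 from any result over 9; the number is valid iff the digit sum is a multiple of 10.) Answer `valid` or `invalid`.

valid

From the right, keep odd positions and double even positions (subtract 9 from any doubled value over 9):
  doubled (positions 2,4,...): 0 3 5 2 3 → sum 13
  kept (positions 1,3,...): 2 8 3 3 1 → sum 17
Total = 30.
30 mod 10 = 0, so the number is valid.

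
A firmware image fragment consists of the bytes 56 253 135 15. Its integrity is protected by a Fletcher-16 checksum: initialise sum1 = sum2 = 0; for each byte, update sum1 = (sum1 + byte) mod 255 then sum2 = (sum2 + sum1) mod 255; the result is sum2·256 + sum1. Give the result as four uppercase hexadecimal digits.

F8CC

Running sums (mod 255):
  after byte 0 (56): sum1=56, sum2=56
  after byte 1 (253): sum1=54, sum2=110
  after byte 2 (135): sum1=189, sum2=44
  after byte 3 (15): sum1=204, sum2=248
Checksum = sum2·256 + sum1 = 248·256 + 204 = 63692 = 0xF8CC.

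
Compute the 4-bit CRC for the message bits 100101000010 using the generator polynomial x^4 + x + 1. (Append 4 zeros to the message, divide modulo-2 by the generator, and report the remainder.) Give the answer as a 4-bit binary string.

Append 4 zeros: 1001010000100000. Divide by 10011 (XOR where the leading bit is 1):
  pos 0: 10010 XOR 10011 = 00001
  pos 4: 11000 XOR 10011 = 01011
  pos 5: 10110 XOR 10011 = 00101
  pos 7: 10110 XOR 10011 = 00101
  pos 9: 10100 XOR 10011 = 00111
  pos 11: 11100 XOR 10011 = 01111
Remainder (last 4 bits) = 1111. This is the CRC / FCS.

1111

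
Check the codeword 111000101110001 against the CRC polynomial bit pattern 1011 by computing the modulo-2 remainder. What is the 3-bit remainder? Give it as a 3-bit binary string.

Modulo-2 division of 111000101110001 by 1011:
  pos 0: 1110 XOR 1011 = 0101
  pos 1: 1010 XOR 1011 = 0001
  pos 4: 1010 XOR 1011 = 0001
  pos 7: 1111 XOR 1011 = 0100
  pos 8: 1000 XOR 1011 = 0011
  pos 10: 1100 XOR 1011 = 0111
  pos 11: 1111 XOR 1011 = 0100
Remainder = 100 (nonzero — an error is detected).

100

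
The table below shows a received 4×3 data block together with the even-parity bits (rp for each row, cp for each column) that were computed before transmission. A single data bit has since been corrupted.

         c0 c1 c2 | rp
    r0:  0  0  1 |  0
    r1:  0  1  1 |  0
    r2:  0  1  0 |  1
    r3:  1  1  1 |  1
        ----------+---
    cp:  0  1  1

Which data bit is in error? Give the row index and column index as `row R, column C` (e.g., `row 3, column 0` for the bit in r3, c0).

Recompute each row's even parity and compare to rp:
  r0: data parity 1, sent rp 0 → mismatch
  r1: data parity 0, sent rp 0 → ok
  r2: data parity 1, sent rp 1 → ok
  r3: data parity 1, sent rp 1 → ok
Recompute each column's even parity and compare to cp:
  c0: data parity 1, sent cp 0 → mismatch
  c1: data parity 1, sent cp 1 → ok
  c2: data parity 1, sent cp 1 → ok
Exactly one row (r0) and one column (c0) fail → the flipped bit is at their intersection.

row 0, column 0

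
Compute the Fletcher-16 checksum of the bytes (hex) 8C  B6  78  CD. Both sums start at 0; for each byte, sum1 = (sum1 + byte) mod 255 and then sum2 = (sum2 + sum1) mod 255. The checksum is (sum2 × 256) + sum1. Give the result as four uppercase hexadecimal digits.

1589

Running sums (mod 255):
  after byte 0 (8C): sum1=140, sum2=140
  after byte 1 (B6): sum1=67, sum2=207
  after byte 2 (78): sum1=187, sum2=139
  after byte 3 (CD): sum1=137, sum2=21
Checksum = sum2·256 + sum1 = 21·256 + 137 = 5513 = 0x1589.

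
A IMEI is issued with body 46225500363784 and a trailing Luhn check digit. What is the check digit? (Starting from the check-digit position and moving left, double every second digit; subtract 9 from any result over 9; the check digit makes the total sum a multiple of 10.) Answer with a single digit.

Partial digits right→left: 4 8 7 3 6 3 0 0 5 5 2 2 6 4
Double every second digit counting from the check-digit position (so the 1st, 3rd, 5th, ... of the partial from the right).
  doubled (with −9 where >9): 8 5 3 0 1 4 3 → sum 24
  kept as-is: 8 3 3 0 5 2 4 → sum 25
Total = 24 + 25 = 49.
Check digit = (10 − (49 mod 10)) mod 10 = 1.

1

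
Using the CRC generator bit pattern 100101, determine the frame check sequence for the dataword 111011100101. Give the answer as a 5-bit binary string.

Append 5 zeros: 11101110010100000. Divide by 100101 (XOR where the leading bit is 1):
  pos 0: 111011 XOR 100101 = 011110
  pos 1: 111101 XOR 100101 = 011000
  pos 2: 110000 XOR 100101 = 010101
  pos 3: 101010 XOR 100101 = 001111
  pos 5: 111110 XOR 100101 = 011011
  pos 6: 110111 XOR 100101 = 010010
  pos 7: 100100 XOR 100101 = 000001
Remainder (last 5 bits) = 10000. This is the CRC / FCS.

10000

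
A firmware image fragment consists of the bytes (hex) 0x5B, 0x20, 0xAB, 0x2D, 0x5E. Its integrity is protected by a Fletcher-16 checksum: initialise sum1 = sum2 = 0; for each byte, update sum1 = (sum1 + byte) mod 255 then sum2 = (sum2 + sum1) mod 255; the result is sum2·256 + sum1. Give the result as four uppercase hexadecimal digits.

Running sums (mod 255):
  after byte 0 (0x5B): sum1=91, sum2=91
  after byte 1 (0x20): sum1=123, sum2=214
  after byte 2 (0xAB): sum1=39, sum2=253
  after byte 3 (0x2D): sum1=84, sum2=82
  after byte 4 (0x5E): sum1=178, sum2=5
Checksum = sum2·256 + sum1 = 5·256 + 178 = 1458 = 0x05B2.

05B2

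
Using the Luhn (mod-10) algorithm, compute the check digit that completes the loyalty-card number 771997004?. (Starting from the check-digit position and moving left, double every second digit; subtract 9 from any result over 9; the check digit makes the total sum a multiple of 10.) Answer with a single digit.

3

Partial digits right→left: 4 0 0 7 9 9 1 7 7
Double every second digit counting from the check-digit position (so the 1st, 3rd, 5th, ... of the partial from the right).
  doubled (with −9 where >9): 8 0 9 2 5 → sum 24
  kept as-is: 0 7 9 7 → sum 23
Total = 24 + 23 = 47.
Check digit = (10 − (47 mod 10)) mod 10 = 3.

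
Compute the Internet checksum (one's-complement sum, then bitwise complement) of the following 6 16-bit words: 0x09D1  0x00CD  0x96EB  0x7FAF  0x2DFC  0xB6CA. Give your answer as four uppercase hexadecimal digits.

F9FF

One's-complement addition (fold any carry out of bit 15 back into bit 0):
  0x09D1 + 0x00CD = 0x00A9E
  0x0A9E + 0x96EB = 0x0A189
  0xA189 + 0x7FAF = 0x12138 → wrap carry → 0x2139
  0x2139 + 0x2DFC = 0x04F35
  0x4F35 + 0xB6CA = 0x105FF → wrap carry → 0x0600
One's-complement sum = 0x0600.
Checksum = ~0x0600 & 0xFFFF = 0xF9FF.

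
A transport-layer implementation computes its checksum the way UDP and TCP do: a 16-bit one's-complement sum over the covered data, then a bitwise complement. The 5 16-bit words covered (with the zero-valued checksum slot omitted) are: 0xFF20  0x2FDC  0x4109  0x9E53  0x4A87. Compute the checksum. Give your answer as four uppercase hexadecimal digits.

A71E

One's-complement addition (fold any carry out of bit 15 back into bit 0):
  0xFF20 + 0x2FDC = 0x12EFC → wrap carry → 0x2EFD
  0x2EFD + 0x4109 = 0x07006
  0x7006 + 0x9E53 = 0x10E59 → wrap carry → 0x0E5A
  0x0E5A + 0x4A87 = 0x058E1
One's-complement sum = 0x58E1.
Checksum = ~0x58E1 & 0xFFFF = 0xA71E.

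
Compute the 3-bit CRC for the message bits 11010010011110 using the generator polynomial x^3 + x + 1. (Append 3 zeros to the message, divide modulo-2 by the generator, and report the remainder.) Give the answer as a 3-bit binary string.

101

Append 3 zeros: 11010010011110000. Divide by 1011 (XOR where the leading bit is 1):
  pos 0: 1101 XOR 1011 = 0110
  pos 1: 1100 XOR 1011 = 0111
  pos 2: 1110 XOR 1011 = 0101
  pos 3: 1011 XOR 1011 = 0000
  pos 9: 1111 XOR 1011 = 0100
  pos 10: 1000 XOR 1011 = 0011
  pos 12: 1100 XOR 1011 = 0111
  pos 13: 1110 XOR 1011 = 0101
Remainder (last 3 bits) = 101. This is the CRC / FCS.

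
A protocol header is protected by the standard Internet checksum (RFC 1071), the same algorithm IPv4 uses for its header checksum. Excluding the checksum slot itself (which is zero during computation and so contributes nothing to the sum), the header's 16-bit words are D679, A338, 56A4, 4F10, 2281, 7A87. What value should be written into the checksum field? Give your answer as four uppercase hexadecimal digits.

4390

One's-complement addition (fold any carry out of bit 15 back into bit 0):
  0xD679 + 0xA338 = 0x179B1 → wrap carry → 0x79B2
  0x79B2 + 0x56A4 = 0x0D056
  0xD056 + 0x4F10 = 0x11F66 → wrap carry → 0x1F67
  0x1F67 + 0x2281 = 0x041E8
  0x41E8 + 0x7A87 = 0x0BC6F
One's-complement sum = 0xBC6F.
Checksum = ~0xBC6F & 0xFFFF = 0x4390.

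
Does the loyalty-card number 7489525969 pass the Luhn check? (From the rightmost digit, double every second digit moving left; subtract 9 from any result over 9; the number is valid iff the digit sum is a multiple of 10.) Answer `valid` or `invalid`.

valid

From the right, keep odd positions and double even positions (subtract 9 from any doubled value over 9):
  doubled (positions 2,4,...): 3 1 1 7 5 → sum 17
  kept (positions 1,3,...): 9 9 2 9 4 → sum 33
Total = 50.
50 mod 10 = 0, so the number is valid.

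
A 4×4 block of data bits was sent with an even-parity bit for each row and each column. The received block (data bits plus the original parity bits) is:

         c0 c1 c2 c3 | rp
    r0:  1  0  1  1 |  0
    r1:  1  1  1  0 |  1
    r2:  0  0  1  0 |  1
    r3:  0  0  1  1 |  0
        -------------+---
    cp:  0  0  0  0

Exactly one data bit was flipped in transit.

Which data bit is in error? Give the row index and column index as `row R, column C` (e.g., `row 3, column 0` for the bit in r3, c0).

row 0, column 1

Recompute each row's even parity and compare to rp:
  r0: data parity 1, sent rp 0 → mismatch
  r1: data parity 1, sent rp 1 → ok
  r2: data parity 1, sent rp 1 → ok
  r3: data parity 0, sent rp 0 → ok
Recompute each column's even parity and compare to cp:
  c0: data parity 0, sent cp 0 → ok
  c1: data parity 1, sent cp 0 → mismatch
  c2: data parity 0, sent cp 0 → ok
  c3: data parity 0, sent cp 0 → ok
Exactly one row (r0) and one column (c1) fail → the flipped bit is at their intersection.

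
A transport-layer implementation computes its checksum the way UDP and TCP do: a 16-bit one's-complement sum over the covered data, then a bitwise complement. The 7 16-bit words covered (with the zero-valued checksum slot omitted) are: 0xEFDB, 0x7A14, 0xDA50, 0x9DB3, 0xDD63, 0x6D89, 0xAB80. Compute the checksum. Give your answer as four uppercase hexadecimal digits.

279D

One's-complement addition (fold any carry out of bit 15 back into bit 0):
  0xEFDB + 0x7A14 = 0x169EF → wrap carry → 0x69F0
  0x69F0 + 0xDA50 = 0x14440 → wrap carry → 0x4441
  0x4441 + 0x9DB3 = 0x0E1F4
  0xE1F4 + 0xDD63 = 0x1BF57 → wrap carry → 0xBF58
  0xBF58 + 0x6D89 = 0x12CE1 → wrap carry → 0x2CE2
  0x2CE2 + 0xAB80 = 0x0D862
One's-complement sum = 0xD862.
Checksum = ~0xD862 & 0xFFFF = 0x279D.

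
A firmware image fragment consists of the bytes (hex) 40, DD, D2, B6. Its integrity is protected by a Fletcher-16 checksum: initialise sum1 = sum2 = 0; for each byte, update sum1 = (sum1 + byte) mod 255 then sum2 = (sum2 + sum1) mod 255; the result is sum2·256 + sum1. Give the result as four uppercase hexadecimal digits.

Running sums (mod 255):
  after byte 0 (40): sum1=64, sum2=64
  after byte 1 (DD): sum1=30, sum2=94
  after byte 2 (D2): sum1=240, sum2=79
  after byte 3 (B6): sum1=167, sum2=246
Checksum = sum2·256 + sum1 = 246·256 + 167 = 63143 = 0xF6A7.

F6A7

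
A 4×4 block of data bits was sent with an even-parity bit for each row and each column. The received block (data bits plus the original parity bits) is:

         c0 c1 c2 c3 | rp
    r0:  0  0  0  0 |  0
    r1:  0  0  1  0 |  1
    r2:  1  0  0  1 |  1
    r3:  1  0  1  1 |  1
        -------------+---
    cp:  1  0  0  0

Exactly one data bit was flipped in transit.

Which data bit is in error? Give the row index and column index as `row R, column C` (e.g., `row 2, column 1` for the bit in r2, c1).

Recompute each row's even parity and compare to rp:
  r0: data parity 0, sent rp 0 → ok
  r1: data parity 1, sent rp 1 → ok
  r2: data parity 0, sent rp 1 → mismatch
  r3: data parity 1, sent rp 1 → ok
Recompute each column's even parity and compare to cp:
  c0: data parity 0, sent cp 1 → mismatch
  c1: data parity 0, sent cp 0 → ok
  c2: data parity 0, sent cp 0 → ok
  c3: data parity 0, sent cp 0 → ok
Exactly one row (r2) and one column (c0) fail → the flipped bit is at their intersection.

row 2, column 0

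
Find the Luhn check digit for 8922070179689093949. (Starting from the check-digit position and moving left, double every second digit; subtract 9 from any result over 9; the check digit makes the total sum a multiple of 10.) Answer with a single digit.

Partial digits right→left: 9 4 9 3 9 0 9 8 6 9 7 1 0 7 0 2 2 9 8
Double every second digit counting from the check-digit position (so the 1st, 3rd, 5th, ... of the partial from the right).
  doubled (with −9 where >9): 9 9 9 9 3 5 0 0 4 7 → sum 55
  kept as-is: 4 3 0 8 9 1 7 2 9 → sum 43
Total = 55 + 43 = 98.
Check digit = (10 − (98 mod 10)) mod 10 = 2.

2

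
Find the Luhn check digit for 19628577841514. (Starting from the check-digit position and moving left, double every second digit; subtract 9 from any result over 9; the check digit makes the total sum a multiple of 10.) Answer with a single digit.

2

Partial digits right→left: 4 1 5 1 4 8 7 7 5 8 2 6 9 1
Double every second digit counting from the check-digit position (so the 1st, 3rd, 5th, ... of the partial from the right).
  doubled (with −9 where >9): 8 1 8 5 1 4 9 → sum 36
  kept as-is: 1 1 8 7 8 6 1 → sum 32
Total = 36 + 32 = 68.
Check digit = (10 − (68 mod 10)) mod 10 = 2.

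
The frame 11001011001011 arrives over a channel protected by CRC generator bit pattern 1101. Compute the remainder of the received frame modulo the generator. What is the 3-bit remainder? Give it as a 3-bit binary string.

000

Modulo-2 division of 11001011001011 by 1101:
  pos 0: 1100 XOR 1101 = 0001
  pos 3: 1101 XOR 1101 = 0000
  pos 7: 1001 XOR 1101 = 0100
  pos 8: 1000 XOR 1101 = 0101
  pos 9: 1011 XOR 1101 = 0110
  pos 10: 1101 XOR 1101 = 0000
Remainder = 000 (zero — the frame passes the CRC check).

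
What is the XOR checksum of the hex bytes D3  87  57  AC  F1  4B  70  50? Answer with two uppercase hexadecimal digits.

XOR the bytes together:
  start with 0xD3
  0xD3 ⊕ 0x87 = 0x54
  0x54 ⊕ 0x57 = 0x03
  0x03 ⊕ 0xAC = 0xAF
  0xAF ⊕ 0xF1 = 0x5E
  0x5E ⊕ 0x4B = 0x15
  0x15 ⊕ 0x70 = 0x65
  0x65 ⊕ 0x50 = 0x35

35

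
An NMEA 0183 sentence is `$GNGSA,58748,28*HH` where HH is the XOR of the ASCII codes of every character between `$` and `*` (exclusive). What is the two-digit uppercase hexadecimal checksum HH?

60

XOR the ASCII codes of the payload characters:
  'G' = 0x47 → acc = 0x47
  'N' = 0x4E → acc = 0x09
  'G' = 0x47 → acc = 0x4E
  'S' = 0x53 → acc = 0x1D
  'A' = 0x41 → acc = 0x5C
  ',' = 0x2C → acc = 0x70
  '5' = 0x35 → acc = 0x45
  '8' = 0x38 → acc = 0x7D
  '7' = 0x37 → acc = 0x4A
  '4' = 0x34 → acc = 0x7E
  '8' = 0x38 → acc = 0x46
  ',' = 0x2C → acc = 0x6A
  '2' = 0x32 → acc = 0x58
  '8' = 0x38 → acc = 0x60
Checksum = 0x60.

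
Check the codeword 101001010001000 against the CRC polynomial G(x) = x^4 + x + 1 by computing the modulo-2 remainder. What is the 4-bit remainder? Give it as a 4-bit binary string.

1111

Modulo-2 division of 101001010001000 by 10011:
  pos 0: 10100 XOR 10011 = 00111
  pos 2: 11110 XOR 10011 = 01101
  pos 3: 11011 XOR 10011 = 01000
  pos 4: 10000 XOR 10011 = 00011
  pos 7: 11001 XOR 10011 = 01010
  pos 8: 10100 XOR 10011 = 00111
  pos 10: 11100 XOR 10011 = 01111
Remainder = 1111 (nonzero — an error is detected).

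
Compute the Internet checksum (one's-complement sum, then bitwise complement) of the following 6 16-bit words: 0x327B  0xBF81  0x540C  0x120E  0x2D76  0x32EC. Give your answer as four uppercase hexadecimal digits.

One's-complement addition (fold any carry out of bit 15 back into bit 0):
  0x327B + 0xBF81 = 0x0F1FC
  0xF1FC + 0x540C = 0x14608 → wrap carry → 0x4609
  0x4609 + 0x120E = 0x05817
  0x5817 + 0x2D76 = 0x0858D
  0x858D + 0x32EC = 0x0B879
One's-complement sum = 0xB879.
Checksum = ~0xB879 & 0xFFFF = 0x4786.

4786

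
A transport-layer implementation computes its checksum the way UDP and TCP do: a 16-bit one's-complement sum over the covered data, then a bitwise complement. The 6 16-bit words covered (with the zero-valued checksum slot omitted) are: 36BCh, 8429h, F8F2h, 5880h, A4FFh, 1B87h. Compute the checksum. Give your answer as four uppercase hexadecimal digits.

One's-complement addition (fold any carry out of bit 15 back into bit 0):
  0x36BC + 0x8429 = 0x0BAE5
  0xBAE5 + 0xF8F2 = 0x1B3D7 → wrap carry → 0xB3D8
  0xB3D8 + 0x5880 = 0x10C58 → wrap carry → 0x0C59
  0x0C59 + 0xA4FF = 0x0B158
  0xB158 + 0x1B87 = 0x0CCDF
One's-complement sum = 0xCCDF.
Checksum = ~0xCCDF & 0xFFFF = 0x3320.

3320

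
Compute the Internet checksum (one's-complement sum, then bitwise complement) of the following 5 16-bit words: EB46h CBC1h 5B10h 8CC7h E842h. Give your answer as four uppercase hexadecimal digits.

One's-complement addition (fold any carry out of bit 15 back into bit 0):
  0xEB46 + 0xCBC1 = 0x1B707 → wrap carry → 0xB708
  0xB708 + 0x5B10 = 0x11218 → wrap carry → 0x1219
  0x1219 + 0x8CC7 = 0x09EE0
  0x9EE0 + 0xE842 = 0x18722 → wrap carry → 0x8723
One's-complement sum = 0x8723.
Checksum = ~0x8723 & 0xFFFF = 0x78DC.

78DC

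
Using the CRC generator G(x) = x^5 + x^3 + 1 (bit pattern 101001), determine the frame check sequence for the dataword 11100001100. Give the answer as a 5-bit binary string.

00111

Append 5 zeros: 1110000110000000. Divide by 101001 (XOR where the leading bit is 1):
  pos 0: 111000 XOR 101001 = 010001
  pos 1: 100010 XOR 101001 = 001011
  pos 3: 101111 XOR 101001 = 000110
  pos 6: 110000 XOR 101001 = 011001
  pos 7: 110010 XOR 101001 = 011011
  pos 8: 110110 XOR 101001 = 011111
  pos 9: 111110 XOR 101001 = 010111
  pos 10: 101110 XOR 101001 = 000111
Remainder (last 5 bits) = 00111. This is the CRC / FCS.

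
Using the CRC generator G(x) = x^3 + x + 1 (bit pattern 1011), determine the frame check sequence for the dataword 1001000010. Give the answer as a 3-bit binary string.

101

Append 3 zeros: 1001000010000. Divide by 1011 (XOR where the leading bit is 1):
  pos 0: 1001 XOR 1011 = 0010
  pos 2: 1000 XOR 1011 = 0011
  pos 4: 1100 XOR 1011 = 0111
  pos 5: 1111 XOR 1011 = 0100
  pos 6: 1000 XOR 1011 = 0011
  pos 8: 1100 XOR 1011 = 0111
  pos 9: 1110 XOR 1011 = 0101
Remainder (last 3 bits) = 101. This is the CRC / FCS.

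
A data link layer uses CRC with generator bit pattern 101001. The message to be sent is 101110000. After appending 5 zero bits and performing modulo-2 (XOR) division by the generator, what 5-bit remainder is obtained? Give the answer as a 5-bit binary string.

Append 5 zeros: 10111000000000. Divide by 101001 (XOR where the leading bit is 1):
  pos 0: 101110 XOR 101001 = 000111
  pos 3: 111000 XOR 101001 = 010001
  pos 4: 100010 XOR 101001 = 001011
  pos 6: 101100 XOR 101001 = 000101
Remainder (last 5 bits) = 10100. This is the CRC / FCS.

10100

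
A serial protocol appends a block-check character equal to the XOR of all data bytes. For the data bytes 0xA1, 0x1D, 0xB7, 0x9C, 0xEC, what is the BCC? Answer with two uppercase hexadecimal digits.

XOR the bytes together:
  start with 0xA1
  0xA1 ⊕ 0x1D = 0xBC
  0xBC ⊕ 0xB7 = 0x0B
  0x0B ⊕ 0x9C = 0x97
  0x97 ⊕ 0xEC = 0x7B

7B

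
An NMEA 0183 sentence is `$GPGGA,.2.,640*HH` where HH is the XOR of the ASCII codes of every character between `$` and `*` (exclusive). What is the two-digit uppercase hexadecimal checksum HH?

56

XOR the ASCII codes of the payload characters:
  'G' = 0x47 → acc = 0x47
  'P' = 0x50 → acc = 0x17
  'G' = 0x47 → acc = 0x50
  'G' = 0x47 → acc = 0x17
  'A' = 0x41 → acc = 0x56
  ',' = 0x2C → acc = 0x7A
  '.' = 0x2E → acc = 0x54
  '2' = 0x32 → acc = 0x66
  '.' = 0x2E → acc = 0x48
  ',' = 0x2C → acc = 0x64
  '6' = 0x36 → acc = 0x52
  '4' = 0x34 → acc = 0x66
  '0' = 0x30 → acc = 0x56
Checksum = 0x56.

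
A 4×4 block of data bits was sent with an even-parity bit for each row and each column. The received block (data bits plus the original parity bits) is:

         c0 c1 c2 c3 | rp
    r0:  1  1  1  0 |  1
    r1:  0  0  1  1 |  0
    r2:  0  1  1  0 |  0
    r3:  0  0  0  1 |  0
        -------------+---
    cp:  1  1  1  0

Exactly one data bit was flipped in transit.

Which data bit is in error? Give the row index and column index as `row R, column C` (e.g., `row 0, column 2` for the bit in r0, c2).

row 3, column 1

Recompute each row's even parity and compare to rp:
  r0: data parity 1, sent rp 1 → ok
  r1: data parity 0, sent rp 0 → ok
  r2: data parity 0, sent rp 0 → ok
  r3: data parity 1, sent rp 0 → mismatch
Recompute each column's even parity and compare to cp:
  c0: data parity 1, sent cp 1 → ok
  c1: data parity 0, sent cp 1 → mismatch
  c2: data parity 1, sent cp 1 → ok
  c3: data parity 0, sent cp 0 → ok
Exactly one row (r3) and one column (c1) fail → the flipped bit is at their intersection.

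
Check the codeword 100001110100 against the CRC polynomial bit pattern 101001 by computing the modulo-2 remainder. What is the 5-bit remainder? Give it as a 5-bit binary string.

00000

Modulo-2 division of 100001110100 by 101001:
  pos 0: 100001 XOR 101001 = 001000
  pos 2: 100011 XOR 101001 = 001010
  pos 4: 101001 XOR 101001 = 000000
Remainder = 00000 (zero — the frame passes the CRC check).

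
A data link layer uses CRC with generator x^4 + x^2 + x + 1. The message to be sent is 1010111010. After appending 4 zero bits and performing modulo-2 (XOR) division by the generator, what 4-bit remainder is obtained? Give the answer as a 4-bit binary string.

Append 4 zeros: 10101110100000. Divide by 10111 (XOR where the leading bit is 1):
  pos 0: 10101 XOR 10111 = 00010
  pos 3: 10110 XOR 10111 = 00001
  pos 7: 11000 XOR 10111 = 01111
  pos 8: 11110 XOR 10111 = 01001
  pos 9: 10010 XOR 10111 = 00101
Remainder (last 4 bits) = 0101. This is the CRC / FCS.

0101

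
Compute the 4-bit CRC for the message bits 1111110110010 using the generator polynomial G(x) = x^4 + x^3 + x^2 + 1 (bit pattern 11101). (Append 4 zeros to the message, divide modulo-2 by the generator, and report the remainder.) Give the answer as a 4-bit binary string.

Append 4 zeros: 11111101100100000. Divide by 11101 (XOR where the leading bit is 1):
  pos 0: 11111 XOR 11101 = 00010
  pos 3: 10101 XOR 11101 = 01000
  pos 4: 10001 XOR 11101 = 01100
  pos 5: 11000 XOR 11101 = 00101
  pos 7: 10101 XOR 11101 = 01000
  pos 8: 10000 XOR 11101 = 01101
  pos 9: 11010 XOR 11101 = 00111
  pos 11: 11100 XOR 11101 = 00001
Remainder (last 4 bits) = 0010. This is the CRC / FCS.

0010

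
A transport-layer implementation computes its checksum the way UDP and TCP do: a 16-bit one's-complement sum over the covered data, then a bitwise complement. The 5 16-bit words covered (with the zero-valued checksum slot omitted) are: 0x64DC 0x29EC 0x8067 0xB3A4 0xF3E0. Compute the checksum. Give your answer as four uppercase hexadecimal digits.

494A

One's-complement addition (fold any carry out of bit 15 back into bit 0):
  0x64DC + 0x29EC = 0x08EC8
  0x8EC8 + 0x8067 = 0x10F2F → wrap carry → 0x0F30
  0x0F30 + 0xB3A4 = 0x0C2D4
  0xC2D4 + 0xF3E0 = 0x1B6B4 → wrap carry → 0xB6B5
One's-complement sum = 0xB6B5.
Checksum = ~0xB6B5 & 0xFFFF = 0x494A.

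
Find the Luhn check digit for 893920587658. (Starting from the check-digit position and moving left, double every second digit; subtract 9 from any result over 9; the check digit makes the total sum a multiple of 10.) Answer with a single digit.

Partial digits right→left: 8 5 6 7 8 5 0 2 9 3 9 8
Double every second digit counting from the check-digit position (so the 1st, 3rd, 5th, ... of the partial from the right).
  doubled (with −9 where >9): 7 3 7 0 9 9 → sum 35
  kept as-is: 5 7 5 2 3 8 → sum 30
Total = 35 + 30 = 65.
Check digit = (10 − (65 mod 10)) mod 10 = 5.

5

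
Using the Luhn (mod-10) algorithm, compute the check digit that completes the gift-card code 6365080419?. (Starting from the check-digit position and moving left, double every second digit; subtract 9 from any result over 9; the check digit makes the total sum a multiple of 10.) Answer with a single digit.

6

Partial digits right→left: 9 1 4 0 8 0 5 6 3 6
Double every second digit counting from the check-digit position (so the 1st, 3rd, 5th, ... of the partial from the right).
  doubled (with −9 where >9): 9 8 7 1 6 → sum 31
  kept as-is: 1 0 0 6 6 → sum 13
Total = 31 + 13 = 44.
Check digit = (10 − (44 mod 10)) mod 10 = 6.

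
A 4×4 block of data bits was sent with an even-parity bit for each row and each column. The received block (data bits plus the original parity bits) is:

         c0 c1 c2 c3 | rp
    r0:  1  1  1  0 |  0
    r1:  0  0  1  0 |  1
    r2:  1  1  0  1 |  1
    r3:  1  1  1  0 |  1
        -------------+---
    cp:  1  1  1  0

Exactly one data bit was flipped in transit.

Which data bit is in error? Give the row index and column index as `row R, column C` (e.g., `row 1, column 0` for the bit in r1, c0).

row 0, column 3

Recompute each row's even parity and compare to rp:
  r0: data parity 1, sent rp 0 → mismatch
  r1: data parity 1, sent rp 1 → ok
  r2: data parity 1, sent rp 1 → ok
  r3: data parity 1, sent rp 1 → ok
Recompute each column's even parity and compare to cp:
  c0: data parity 1, sent cp 1 → ok
  c1: data parity 1, sent cp 1 → ok
  c2: data parity 1, sent cp 1 → ok
  c3: data parity 1, sent cp 0 → mismatch
Exactly one row (r0) and one column (c3) fail → the flipped bit is at their intersection.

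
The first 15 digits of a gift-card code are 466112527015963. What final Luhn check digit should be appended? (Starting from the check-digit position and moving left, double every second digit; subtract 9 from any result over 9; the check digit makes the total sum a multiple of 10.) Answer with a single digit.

2

Partial digits right→left: 3 6 9 5 1 0 7 2 5 2 1 1 6 6 4
Double every second digit counting from the check-digit position (so the 1st, 3rd, 5th, ... of the partial from the right).
  doubled (with −9 where >9): 6 9 2 5 1 2 3 8 → sum 36
  kept as-is: 6 5 0 2 2 1 6 → sum 22
Total = 36 + 22 = 58.
Check digit = (10 − (58 mod 10)) mod 10 = 2.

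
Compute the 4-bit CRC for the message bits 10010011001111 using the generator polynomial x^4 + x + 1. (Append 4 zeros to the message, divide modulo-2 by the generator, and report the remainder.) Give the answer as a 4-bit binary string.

Append 4 zeros: 100100110011110000. Divide by 10011 (XOR where the leading bit is 1):
  pos 0: 10010 XOR 10011 = 00001
  pos 4: 10110 XOR 10011 = 00101
  pos 6: 10101 XOR 10011 = 00110
  pos 8: 11011 XOR 10011 = 01000
  pos 9: 10001 XOR 10011 = 00010
  pos 12: 10000 XOR 10011 = 00011
Remainder (last 4 bits) = 0110. This is the CRC / FCS.

0110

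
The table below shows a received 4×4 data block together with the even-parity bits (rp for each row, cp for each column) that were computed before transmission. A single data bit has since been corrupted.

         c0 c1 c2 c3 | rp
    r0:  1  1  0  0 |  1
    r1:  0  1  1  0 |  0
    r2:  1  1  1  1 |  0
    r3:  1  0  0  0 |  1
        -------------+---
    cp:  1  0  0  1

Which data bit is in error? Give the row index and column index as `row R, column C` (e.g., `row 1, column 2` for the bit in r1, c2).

row 0, column 1

Recompute each row's even parity and compare to rp:
  r0: data parity 0, sent rp 1 → mismatch
  r1: data parity 0, sent rp 0 → ok
  r2: data parity 0, sent rp 0 → ok
  r3: data parity 1, sent rp 1 → ok
Recompute each column's even parity and compare to cp:
  c0: data parity 1, sent cp 1 → ok
  c1: data parity 1, sent cp 0 → mismatch
  c2: data parity 0, sent cp 0 → ok
  c3: data parity 1, sent cp 1 → ok
Exactly one row (r0) and one column (c1) fail → the flipped bit is at their intersection.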